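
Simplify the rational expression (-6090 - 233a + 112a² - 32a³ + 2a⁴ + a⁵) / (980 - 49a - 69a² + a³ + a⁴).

Euclidean algorithm in ℚ[a]:
  a⁵ + 2a⁴ - 32a³ + 112a² - 233a - 6090 = (a + 1)(a⁴ + a³ - 69a² - 49a + 980) + (36a³ + 230a² - 1164a - 7070)
  a⁴ + a³ - 69a² - 49a + 980 = ((1/36)a - 97/648)(36a³ + 230a² - 1164a - 7070) + (-(725/324)a² - (725/27)a - 25375/324)
  36a³ + 230a² - 1164a - 7070 = (-(11664/725)a + 65448/725)(-(725/324)a² - (725/27)a - 25375/324) + (0)
Last nonzero remainder: -(725/324)a² - (725/27)a - 25375/324. Dividing through by -725/324 gives the monic gcd a² + 12a + 35.
Cancel a² + 12a + 35 from numerator and denominator to get the reduced form.

(-174 + 53a - 10a² + a³)/(28 - 11a + a²)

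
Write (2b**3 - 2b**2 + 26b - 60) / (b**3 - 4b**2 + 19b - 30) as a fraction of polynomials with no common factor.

Euclidean algorithm in ℚ[b]:
  2b**3 - 2b**2 + 26b - 60 = (2)(b**3 - 4b**2 + 19b - 30) + (6b**2 - 12b)
  b**3 - 4b**2 + 19b - 30 = ((1/6)b - 1/3)(6b**2 - 12b) + (15b - 30)
  6b**2 - 12b = ((2/5)b)(15b - 30) + (0)
Last nonzero remainder: 15b - 30. Dividing through by 15 gives the monic gcd b - 2.
Cancel b - 2 from numerator and denominator to get the reduced form.

(2b**2 + 2b + 30)/(b**2 - 2b + 15)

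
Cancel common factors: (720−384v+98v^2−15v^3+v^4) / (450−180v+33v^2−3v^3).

(144−48v+10v^2−v^3)/(90−18v+3v^2)

Repeated division with remainder:
  v^4−15v^3+98v^2−384v+720 = (−(1/3)v+4/3)(−3v^3+33v^2−180v+450) + (−6v^2+6v+120)
  −3v^3+33v^2−180v+450 = ((1/2)v−5)(−6v^2+6v+120) + (−210v+1050)
  −6v^2+6v+120 = ((1/35)v+4/35)(−210v+1050) + (0)
Last nonzero remainder: −210v+1050. Dividing through by −210 gives the monic gcd v−5.
Cancel v−5 from numerator and denominator to get the reduced form.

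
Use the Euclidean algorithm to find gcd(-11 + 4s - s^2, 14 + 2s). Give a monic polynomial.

Apply the Euclidean algorithm:
  -s^2 + 4s - 11 = (-(1/2)s + 11/2)(2s + 14) + (-88)
  2s + 14 = (-(1/44)s - 7/44)(-88) + (0)
The last nonzero remainder is the constant -88, so the polynomials are coprime and gcd = 1.

1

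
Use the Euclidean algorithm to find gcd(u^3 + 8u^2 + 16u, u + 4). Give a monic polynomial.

u + 4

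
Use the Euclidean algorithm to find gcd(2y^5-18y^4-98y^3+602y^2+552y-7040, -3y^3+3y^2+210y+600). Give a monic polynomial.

y^2+9y+20

Repeated division with remainder:
  2y^5-18y^4-98y^3+602y^2+552y-7040 = (-(2/3)y^2+(16/3)y-26/3)(-3y^3+3y^2+210y+600) + (-92y^2-828y-1840)
  -3y^3+3y^2+210y+600 = ((3/92)y-15/46)(-92y^2-828y-1840) + (0)
Last nonzero remainder: -92y^2-828y-1840. Dividing through by -92 gives the monic gcd y^2+9y+20.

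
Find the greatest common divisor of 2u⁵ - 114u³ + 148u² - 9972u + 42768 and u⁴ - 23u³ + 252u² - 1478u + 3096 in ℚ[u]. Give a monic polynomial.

Euclidean algorithm in ℚ[u]:
  2u⁵ - 114u³ + 148u² - 9972u + 42768 = (2u + 46)(u⁴ - 23u³ + 252u² - 1478u + 3096) + (440u³ - 8488u² + 51824u - 99648)
  u⁴ - 23u³ + 252u² - 1478u + 3096 = ((1/440)u - 51/6050)(440u³ - 8488u² + 51824u - 99648) + ((189566/3025)u² - (2464358/3025)u + 6824376/3025)
  440u³ - 8488u² + 51824u - 99648 = ((665500/94783)u - 4186600/94783)((189566/3025)u² - (2464358/3025)u + 6824376/3025) + (0)
Last nonzero remainder: (189566/3025)u² - (2464358/3025)u + 6824376/3025. Dividing through by 189566/3025 gives the monic gcd u² - 13u + 36.

u² - 13u + 36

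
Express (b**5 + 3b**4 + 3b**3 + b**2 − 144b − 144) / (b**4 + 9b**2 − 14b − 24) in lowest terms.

Euclidean algorithm in ℚ[b]:
  b**5 + 3b**4 + 3b**3 + b**2 − 144b − 144 = (b + 3)(b**4 + 9b**2 − 14b − 24) + (−6b**3 − 12b**2 − 78b − 72)
  b**4 + 9b**2 − 14b − 24 = (−(1/6)b + 1/3)(−6b**3 − 12b**2 − 78b − 72) + (0)
Last nonzero remainder: −6b**3 − 12b**2 − 78b − 72. Dividing through by −6 gives the monic gcd b**3 + 2b**2 + 13b + 12.
Cancel b**3 + 2b**2 + 13b + 12 from numerator and denominator to get the reduced form.

(b**2 + b − 12)/(b − 2)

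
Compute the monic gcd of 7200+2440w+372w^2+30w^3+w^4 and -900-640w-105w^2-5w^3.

By polynomial division,
  w^4+30w^3+372w^2+2440w+7200 = (-(1/5)w-9/5)(-5w^3-105w^2-640w-900) + (55w^2+1108w+5580)
  -5w^3-105w^2-640w-900 = (-(1/11)w-47/605)(55w^2+1108w+5580) + (-(28224/605)w-56448/121)
  55w^2+1108w+5580 = (-(33275/28224)w-18755/1568)(-(28224/605)w-56448/121) + (0)
Last nonzero remainder: -(28224/605)w-56448/121. Dividing through by -28224/605 gives the monic gcd w+10.

10+w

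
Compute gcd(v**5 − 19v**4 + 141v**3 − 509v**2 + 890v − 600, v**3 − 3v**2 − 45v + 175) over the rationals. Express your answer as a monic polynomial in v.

Euclidean algorithm in ℚ[v]:
  v**5 − 19v**4 + 141v**3 − 509v**2 + 890v − 600 = (v**2 − 16v + 138)(v**3 − 3v**2 − 45v + 175) + (−990v**2 + 9900v − 24750)
  v**3 − 3v**2 − 45v + 175 = (−(1/990)v − 7/990)(−990v**2 + 9900v − 24750) + (0)
Last nonzero remainder: −990v**2 + 9900v − 24750. Dividing through by −990 gives the monic gcd v**2 − 10v + 25.

v**2 − 10v + 25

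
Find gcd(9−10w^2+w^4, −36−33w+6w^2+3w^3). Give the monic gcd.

Repeated division with remainder:
  w^4−10w^2+9 = ((1/3)w−2/3)(3w^3+6w^2−33w−36) + (5w^2−10w−15)
  3w^3+6w^2−33w−36 = ((3/5)w+12/5)(5w^2−10w−15) + (0)
Last nonzero remainder: 5w^2−10w−15. Dividing through by 5 gives the monic gcd w^2−2w−3.

−3−2w+w^2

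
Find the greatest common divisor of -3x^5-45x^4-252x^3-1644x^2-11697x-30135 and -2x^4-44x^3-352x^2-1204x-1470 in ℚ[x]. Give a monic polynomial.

Euclidean algorithm in ℚ[x]:
  -3x^5-45x^4-252x^3-1644x^2-11697x-30135 = ((3/2)x-21/2)(-2x^4-44x^3-352x^2-1204x-1470) + (-186x^3-3534x^2-22134x-45570)
  -2x^4-44x^3-352x^2-1204x-1470 = ((1/93)x+1/31)(-186x^3-3534x^2-22134x-45570) + (0)
Last nonzero remainder: -186x^3-3534x^2-22134x-45570. Dividing through by -186 gives the monic gcd x^3+19x^2+119x+245.

x^3+19x^2+119x+245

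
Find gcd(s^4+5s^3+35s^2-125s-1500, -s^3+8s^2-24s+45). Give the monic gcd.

s-5

Repeated division with remainder:
  s^4+5s^3+35s^2-125s-1500 = (-s-13)(-s^3+8s^2-24s+45) + (115s^2-392s-915)
  -s^3+8s^2-24s+45 = (-(1/115)s+528/13225)(115s^2-392s-915) + (-(215649/13225)s+215649/2645)
  115s^2-392s-915 = (-(1520875/215649)s-806725/71883)(-(215649/13225)s+215649/2645) + (0)
Last nonzero remainder: -(215649/13225)s+215649/2645. Dividing through by -215649/13225 gives the monic gcd s-5.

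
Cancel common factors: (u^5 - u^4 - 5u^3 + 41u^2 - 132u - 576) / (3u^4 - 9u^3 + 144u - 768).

Apply the Euclidean algorithm:
  u^5 - u^4 - 5u^3 + 41u^2 - 132u - 576 = ((1/3)u + 2/3)(3u^4 - 9u^3 + 144u - 768) + (u^3 - 7u^2 + 28u - 64)
  3u^4 - 9u^3 + 144u - 768 = (3u + 12)(u^3 - 7u^2 + 28u - 64) + (0)
The last nonzero remainder u^3 - 7u^2 + 28u - 64 is already monic.
Cancel u^3 - 7u^2 + 28u - 64 from numerator and denominator to get the reduced form.

(u^2 + 6u + 9)/(3u + 12)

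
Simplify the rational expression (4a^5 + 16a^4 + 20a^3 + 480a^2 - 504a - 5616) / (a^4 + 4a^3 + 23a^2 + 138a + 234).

(4a^2 + 12a - 72)/(a + 3)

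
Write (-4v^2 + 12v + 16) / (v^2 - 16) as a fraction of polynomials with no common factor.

Apply the Euclidean algorithm:
  -4v^2 + 12v + 16 = (-4)(v^2 - 16) + (12v - 48)
  v^2 - 16 = ((1/12)v + 1/3)(12v - 48) + (0)
Last nonzero remainder: 12v - 48. Dividing through by 12 gives the monic gcd v - 4.
Cancel v - 4 from numerator and denominator to get the reduced form.

(-4v - 4)/(v + 4)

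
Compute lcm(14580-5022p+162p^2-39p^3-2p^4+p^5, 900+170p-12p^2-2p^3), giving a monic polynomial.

72900-10530p-4212p^2-33p^3-49p^4+3p^5+p^6

Euclidean algorithm in ℚ[p]:
  p^5-2p^4-39p^3+162p^2-5022p+14580 = (-(1/2)p^2+4p-47)(-2p^3-12p^2+170p+900) + (-632p^2-632p+56880)
  -2p^3-12p^2+170p+900 = ((1/316)p+5/316)(-632p^2-632p+56880) + (0)
Last nonzero remainder: -632p^2-632p+56880. Dividing through by -632 gives the monic gcd p^2+p-90.
Then lcm(f, g) = f·g / gcd(f, g); expanding and making the result monic gives the answer.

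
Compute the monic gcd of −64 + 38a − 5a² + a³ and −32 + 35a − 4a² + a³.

32 − 3a + a²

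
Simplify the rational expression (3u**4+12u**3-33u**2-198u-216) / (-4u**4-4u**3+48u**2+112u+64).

(-3u**2-18u-27)/(4u**2+12u+8)

By polynomial division,
  3u**4+12u**3-33u**2-198u-216 = (-3/4)(-4u**4-4u**3+48u**2+112u+64) + (9u**3+3u**2-114u-168)
  -4u**4-4u**3+48u**2+112u+64 = (-(4/9)u-8/27)(9u**3+3u**2-114u-168) + (-(16/9)u**2+(32/9)u+128/9)
  9u**3+3u**2-114u-168 = (-(81/16)u-189/16)(-(16/9)u**2+(32/9)u+128/9) + (0)
Last nonzero remainder: -(16/9)u**2+(32/9)u+128/9. Dividing through by -16/9 gives the monic gcd u**2-2u-8.
Cancel u**2-2u-8 from numerator and denominator to get the reduced form.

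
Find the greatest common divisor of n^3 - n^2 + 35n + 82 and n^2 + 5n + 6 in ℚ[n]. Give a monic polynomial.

n + 2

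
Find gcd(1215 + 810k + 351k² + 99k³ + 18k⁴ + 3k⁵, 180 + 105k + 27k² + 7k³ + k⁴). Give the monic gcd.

Euclidean algorithm in ℚ[k]:
  3k⁵ + 18k⁴ + 99k³ + 351k² + 810k + 1215 = (3k − 3)(k⁴ + 7k³ + 27k² + 105k + 180) + (39k³ + 117k² + 585k + 1755)
  k⁴ + 7k³ + 27k² + 105k + 180 = ((1/39)k + 4/39)(39k³ + 117k² + 585k + 1755) + (0)
Last nonzero remainder: 39k³ + 117k² + 585k + 1755. Dividing through by 39 gives the monic gcd k³ + 3k² + 15k + 45.

45 + 15k + 3k² + k³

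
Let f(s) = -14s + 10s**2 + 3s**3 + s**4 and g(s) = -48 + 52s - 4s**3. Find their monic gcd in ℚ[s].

-1 + s

Repeated division with remainder:
  s**4 + 3s**3 + 10s**2 - 14s = (-(1/4)s - 3/4)(-4s**3 + 52s - 48) + (23s**2 + 13s - 36)
  -4s**3 + 52s - 48 = (-(4/23)s + 52/529)(23s**2 + 13s - 36) + ((23520/529)s - 23520/529)
  23s**2 + 13s - 36 = ((12167/23520)s + 1587/1960)((23520/529)s - 23520/529) + (0)
Last nonzero remainder: (23520/529)s - 23520/529. Dividing through by 23520/529 gives the monic gcd s - 1.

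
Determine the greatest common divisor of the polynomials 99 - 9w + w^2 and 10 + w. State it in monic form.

1

By polynomial division,
  w^2 - 9w + 99 = (w - 19)(w + 10) + (289)
  w + 10 = ((1/289)w + 10/289)(289) + (0)
The last nonzero remainder is the constant 289, so the polynomials are coprime and gcd = 1.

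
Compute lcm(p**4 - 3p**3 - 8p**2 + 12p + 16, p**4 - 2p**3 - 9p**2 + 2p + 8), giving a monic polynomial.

Repeated division with remainder:
  p**4 - 3p**3 - 8p**2 + 12p + 16 = (p**4 - 2p**3 - 9p**2 + 2p + 8) + (-p**3 + p**2 + 10p + 8)
  p**4 - 2p**3 - 9p**2 + 2p + 8 = (-p + 1)(-p**3 + p**2 + 10p + 8) + (0)
Last nonzero remainder: -p**3 + p**2 + 10p + 8. Dividing through by -1 gives the monic gcd p**3 - p**2 - 10p - 8.
Then lcm(f, g) = f·g / gcd(f, g); expanding and making the result monic gives the answer.

p**5 - 4p**4 - 5p**3 + 20p**2 + 4p - 16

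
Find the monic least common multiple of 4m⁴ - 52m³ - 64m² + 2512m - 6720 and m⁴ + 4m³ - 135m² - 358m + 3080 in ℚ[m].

Repeated division with remainder:
  4m⁴ - 52m³ - 64m² + 2512m - 6720 = (4)(m⁴ + 4m³ - 135m² - 358m + 3080) + (-68m³ + 476m² + 3944m - 19040)
  m⁴ + 4m³ - 135m² - 358m + 3080 = (-(1/68)m - 11/68)(-68m³ + 476m² + 3944m - 19040) + (0)
Last nonzero remainder: -68m³ + 476m² + 3944m - 19040. Dividing through by -68 gives the monic gcd m³ - 7m² - 58m + 280.
Then lcm(f, g) = f·g / gcd(f, g); expanding and making the result monic gives the answer.

m⁵ - 2m⁴ - 159m³ + 452m² + 5228m - 18480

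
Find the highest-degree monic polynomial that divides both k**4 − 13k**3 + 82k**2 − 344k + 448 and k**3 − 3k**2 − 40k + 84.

Apply the Euclidean algorithm:
  k**4 − 13k**3 + 82k**2 − 344k + 448 = (k − 10)(k**3 − 3k**2 − 40k + 84) + (92k**2 − 828k + 1288)
  k**3 − 3k**2 − 40k + 84 = ((1/92)k + 3/46)(92k**2 − 828k + 1288) + (0)
Last nonzero remainder: 92k**2 − 828k + 1288. Dividing through by 92 gives the monic gcd k**2 − 9k + 14.

k**2 − 9k + 14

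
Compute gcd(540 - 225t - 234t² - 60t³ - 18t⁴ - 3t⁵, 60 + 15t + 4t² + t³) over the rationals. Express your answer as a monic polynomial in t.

Euclidean algorithm in ℚ[t]:
  -3t⁵ - 18t⁴ - 60t³ - 234t² - 225t + 540 = (-3t² - 6t + 9)(t³ + 4t² + 15t + 60) + (0)
The last nonzero remainder t³ + 4t² + 15t + 60 is already monic.

60 + 15t + 4t² + t³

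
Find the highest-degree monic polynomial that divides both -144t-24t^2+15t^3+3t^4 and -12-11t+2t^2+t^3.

-12+t+t^2

Apply the Euclidean algorithm:
  3t^4+15t^3-24t^2-144t = (3t+9)(t^3+2t^2-11t-12) + (-9t^2-9t+108)
  t^3+2t^2-11t-12 = (-(1/9)t-1/9)(-9t^2-9t+108) + (0)
Last nonzero remainder: -9t^2-9t+108. Dividing through by -9 gives the monic gcd t^2+t-12.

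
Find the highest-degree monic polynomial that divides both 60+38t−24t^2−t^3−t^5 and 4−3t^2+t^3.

Euclidean algorithm in ℚ[t]:
  −t^5−t^3−24t^2+38t+60 = (−t^2−3t−10)(t^3−3t^2+4) + (−50t^2+50t+100)
  t^3−3t^2+4 = (−(1/50)t+1/25)(−50t^2+50t+100) + (0)
Last nonzero remainder: −50t^2+50t+100. Dividing through by −50 gives the monic gcd t^2−t−2.

−2−t+t^2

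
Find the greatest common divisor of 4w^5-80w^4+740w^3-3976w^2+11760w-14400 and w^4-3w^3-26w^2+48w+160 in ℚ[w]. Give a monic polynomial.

Euclidean algorithm in ℚ[w]:
  4w^5-80w^4+740w^3-3976w^2+11760w-14400 = (4w-68)(w^4-3w^3-26w^2+48w+160) + (640w^3-5936w^2+14384w-3520)
  w^4-3w^3-26w^2+48w+160 = ((1/640)w+251/25600)(640w^3-5936w^2+14384w-3520) + ((15561/1600)w^2-(140049/1600)w+15561/80)
  640w^3-5936w^2+14384w-3520 = ((1024000/15561)w-281600/15561)((15561/1600)w^2-(140049/1600)w+15561/80) + (0)
Last nonzero remainder: (15561/1600)w^2-(140049/1600)w+15561/80. Dividing through by 15561/1600 gives the monic gcd w^2-9w+20.

w^2-9w+20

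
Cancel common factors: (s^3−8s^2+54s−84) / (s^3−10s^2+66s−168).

(s−2)/(s−4)

Repeated division with remainder:
  s^3−8s^2+54s−84 = (s^3−10s^2+66s−168) + (2s^2−12s+84)
  s^3−10s^2+66s−168 = ((1/2)s−2)(2s^2−12s+84) + (0)
Last nonzero remainder: 2s^2−12s+84. Dividing through by 2 gives the monic gcd s^2−6s+42.
Cancel s^2−6s+42 from numerator and denominator to get the reduced form.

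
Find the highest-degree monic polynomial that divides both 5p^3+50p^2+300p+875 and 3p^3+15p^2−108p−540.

p+5

By polynomial division,
  5p^3+50p^2+300p+875 = (5/3)(3p^3+15p^2−108p−540) + (25p^2+480p+1775)
  3p^3+15p^2−108p−540 = ((3/25)p−213/125)(25p^2+480p+1775) + ((12423/25)p+12423/5)
  25p^2+480p+1775 = ((625/12423)p+8875/12423)((12423/25)p+12423/5) + (0)
Last nonzero remainder: (12423/25)p+12423/5. Dividing through by 12423/25 gives the monic gcd p+5.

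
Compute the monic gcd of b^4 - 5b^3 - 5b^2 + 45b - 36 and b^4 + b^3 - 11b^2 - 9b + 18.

b^3 - b^2 - 9b + 9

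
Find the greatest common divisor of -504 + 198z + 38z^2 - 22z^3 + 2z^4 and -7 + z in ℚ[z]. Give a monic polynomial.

-7 + z

Repeated division with remainder:
  2z^4 - 22z^3 + 38z^2 + 198z - 504 = (2z^3 - 8z^2 - 18z + 72)(z - 7) + (0)
The last nonzero remainder z - 7 is already monic.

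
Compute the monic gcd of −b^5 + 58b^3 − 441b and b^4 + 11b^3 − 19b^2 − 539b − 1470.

By polynomial division,
  −b^5 + 58b^3 − 441b = (−b + 11)(b^4 + 11b^3 − 19b^2 − 539b − 1470) + (−82b^3 − 330b^2 + 4018b + 16170)
  b^4 + 11b^3 − 19b^2 − 539b − 1470 = (−(1/82)b − 143/1681)(−82b^3 − 330b^2 + 4018b + 16170) + ((3240/1681)b^2 − 158760/1681)
  −82b^3 − 330b^2 + 4018b + 16170 = (−(68921/1620)b − 18491/108)((3240/1681)b^2 − 158760/1681) + (0)
Last nonzero remainder: (3240/1681)b^2 − 158760/1681. Dividing through by 3240/1681 gives the monic gcd b^2 − 49.

b^2 − 49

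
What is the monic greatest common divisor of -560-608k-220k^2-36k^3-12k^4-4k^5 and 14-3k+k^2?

Euclidean algorithm in ℚ[k]:
  -4k^5-12k^4-36k^3-220k^2-608k-560 = (-4k^3-24k^2-52k-40)(k^2-3k+14) + (0)
The last nonzero remainder k^2-3k+14 is already monic.

14-3k+k^2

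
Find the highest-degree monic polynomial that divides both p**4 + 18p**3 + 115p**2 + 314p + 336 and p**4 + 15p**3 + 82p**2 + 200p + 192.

p**3 + 11p**2 + 38p + 48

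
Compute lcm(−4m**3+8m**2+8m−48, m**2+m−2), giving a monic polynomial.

m**4−3m**3+14m−12

Apply the Euclidean algorithm:
  −4m**3+8m**2+8m−48 = (−4m+12)(m**2+m−2) + (−12m−24)
  m**2+m−2 = (−(1/12)m+1/12)(−12m−24) + (0)
Last nonzero remainder: −12m−24. Dividing through by −12 gives the monic gcd m+2.
Then lcm(f, g) = f·g / gcd(f, g); expanding and making the result monic gives the answer.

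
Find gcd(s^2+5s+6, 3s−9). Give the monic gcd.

Euclidean algorithm in ℚ[s]:
  s^2+5s+6 = ((1/3)s+8/3)(3s−9) + (30)
  3s−9 = ((1/10)s−3/10)(30) + (0)
The last nonzero remainder is the constant 30, so the polynomials are coprime and gcd = 1.

1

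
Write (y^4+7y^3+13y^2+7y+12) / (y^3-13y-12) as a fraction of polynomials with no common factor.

(y^3+4y^2+y+4)/(y^2-3y-4)

Repeated division with remainder:
  y^4+7y^3+13y^2+7y+12 = (y+7)(y^3-13y-12) + (26y^2+110y+96)
  y^3-13y-12 = ((1/26)y-55/338)(26y^2+110y+96) + ((204/169)y+612/169)
  26y^2+110y+96 = ((2197/102)y+1352/51)((204/169)y+612/169) + (0)
Last nonzero remainder: (204/169)y+612/169. Dividing through by 204/169 gives the monic gcd y+3.
Cancel y+3 from numerator and denominator to get the reduced form.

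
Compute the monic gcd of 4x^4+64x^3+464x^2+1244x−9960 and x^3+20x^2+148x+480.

Apply the Euclidean algorithm:
  4x^4+64x^3+464x^2+1244x−9960 = (4x−16)(x^3+20x^2+148x+480) + (192x^2+1692x−2280)
  x^3+20x^2+148x+480 = ((1/192)x+179/3072)(192x^2+1692x−2280) + ((15689/256)x+78445/128)
  192x^2+1692x−2280 = ((49152/15689)x−58368/15689)((15689/256)x+78445/128) + (0)
Last nonzero remainder: (15689/256)x+78445/128. Dividing through by 15689/256 gives the monic gcd x+10.

x+10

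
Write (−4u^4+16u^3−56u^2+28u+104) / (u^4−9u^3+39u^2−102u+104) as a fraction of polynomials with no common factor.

(−4u−4)/(u−4)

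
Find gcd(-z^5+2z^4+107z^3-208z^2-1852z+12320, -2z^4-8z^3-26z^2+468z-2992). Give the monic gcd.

z^2-7z+22

Repeated division with remainder:
  -z^5+2z^4+107z^3-208z^2-1852z+12320 = ((1/2)z-3)(-2z^4-8z^3-26z^2+468z-2992) + (96z^3-520z^2+1048z+3344)
  -2z^4-8z^3-26z^2+468z-2992 = (-(1/48)z-113/576)(96z^3-520z^2+1048z+3344) + (-(7645/72)z^2+(53515/72)z-84095/36)
  96z^3-520z^2+1048z+3344 = (-(6912/7645)z-10944/7645)(-(7645/72)z^2+(53515/72)z-84095/36) + (0)
Last nonzero remainder: -(7645/72)z^2+(53515/72)z-84095/36. Dividing through by -7645/72 gives the monic gcd z^2-7z+22.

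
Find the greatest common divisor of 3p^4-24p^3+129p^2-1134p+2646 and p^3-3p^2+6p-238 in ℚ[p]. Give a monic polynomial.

p-7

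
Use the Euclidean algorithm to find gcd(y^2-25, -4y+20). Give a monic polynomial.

y-5

Apply the Euclidean algorithm:
  y^2-25 = (-(1/4)y-5/4)(-4y+20) + (0)
Last nonzero remainder: -4y+20. Dividing through by -4 gives the monic gcd y-5.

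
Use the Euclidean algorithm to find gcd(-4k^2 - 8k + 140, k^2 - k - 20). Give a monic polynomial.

k - 5

By polynomial division,
  -4k^2 - 8k + 140 = (-4)(k^2 - k - 20) + (-12k + 60)
  k^2 - k - 20 = (-(1/12)k - 1/3)(-12k + 60) + (0)
Last nonzero remainder: -12k + 60. Dividing through by -12 gives the monic gcd k - 5.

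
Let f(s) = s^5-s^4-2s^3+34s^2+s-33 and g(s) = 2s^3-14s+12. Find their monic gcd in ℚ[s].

s^2+2s-3

Euclidean algorithm in ℚ[s]:
  s^5-s^4-2s^3+34s^2+s-33 = ((1/2)s^2-(1/2)s+5/2)(2s^3-14s+12) + (21s^2+42s-63)
  2s^3-14s+12 = ((2/21)s-4/21)(21s^2+42s-63) + (0)
Last nonzero remainder: 21s^2+42s-63. Dividing through by 21 gives the monic gcd s^2+2s-3.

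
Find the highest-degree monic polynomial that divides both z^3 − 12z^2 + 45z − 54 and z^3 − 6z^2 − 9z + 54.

z^2 − 9z + 18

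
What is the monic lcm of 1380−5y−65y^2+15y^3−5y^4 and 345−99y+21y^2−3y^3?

By polynomial division,
  −5y^4+15y^3−65y^2−5y+1380 = ((5/3)y+20/3)(−3y^3+21y^2−99y+345) + (−40y^2+80y−920)
  −3y^3+21y^2−99y+345 = ((3/40)y−3/8)(−40y^2+80y−920) + (0)
Last nonzero remainder: −40y^2+80y−920. Dividing through by −40 gives the monic gcd y^2−2y+23.
Then lcm(f, g) = f·g / gcd(f, g); expanding and making the result monic gives the answer.

1380−281y−64y^2+28y^3−8y^4+y^5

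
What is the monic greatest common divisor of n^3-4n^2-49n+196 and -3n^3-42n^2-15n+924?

By polynomial division,
  n^3-4n^2-49n+196 = (-1/3)(-3n^3-42n^2-15n+924) + (-18n^2-54n+504)
  -3n^3-42n^2-15n+924 = ((1/6)n+11/6)(-18n^2-54n+504) + (0)
Last nonzero remainder: -18n^2-54n+504. Dividing through by -18 gives the monic gcd n^2+3n-28.

n^2+3n-28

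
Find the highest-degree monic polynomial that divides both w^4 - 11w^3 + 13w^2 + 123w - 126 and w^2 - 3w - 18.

w^2 - 3w - 18

By polynomial division,
  w^4 - 11w^3 + 13w^2 + 123w - 126 = (w^2 - 8w + 7)(w^2 - 3w - 18) + (0)
The last nonzero remainder w^2 - 3w - 18 is already monic.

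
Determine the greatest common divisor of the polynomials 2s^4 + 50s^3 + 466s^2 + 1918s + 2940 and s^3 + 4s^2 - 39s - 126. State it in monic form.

Repeated division with remainder:
  2s^4 + 50s^3 + 466s^2 + 1918s + 2940 = (2s + 42)(s^3 + 4s^2 - 39s - 126) + (376s^2 + 3808s + 8232)
  s^3 + 4s^2 - 39s - 126 = ((1/376)s - 36/2209)(376s^2 + 3808s + 8232) + ((2574/2209)s + 18018/2209)
  376s^2 + 3808s + 8232 = ((415292/1287)s + 432964/429)((2574/2209)s + 18018/2209) + (0)
Last nonzero remainder: (2574/2209)s + 18018/2209. Dividing through by 2574/2209 gives the monic gcd s + 7.

s + 7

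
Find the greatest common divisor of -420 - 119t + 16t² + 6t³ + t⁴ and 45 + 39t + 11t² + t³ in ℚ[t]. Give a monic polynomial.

3 + t

By polynomial division,
  t⁴ + 6t³ + 16t² - 119t - 420 = (t - 5)(t³ + 11t² + 39t + 45) + (32t² + 31t - 195)
  t³ + 11t² + 39t + 45 = ((1/32)t + 321/1024)(32t² + 31t - 195) + ((36225/1024)t + 108675/1024)
  32t² + 31t - 195 = ((32768/36225)t - 13312/7245)((36225/1024)t + 108675/1024) + (0)
Last nonzero remainder: (36225/1024)t + 108675/1024. Dividing through by 36225/1024 gives the monic gcd t + 3.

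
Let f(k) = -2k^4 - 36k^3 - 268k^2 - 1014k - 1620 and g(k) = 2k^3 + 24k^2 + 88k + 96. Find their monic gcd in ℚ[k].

k + 6

Repeated division with remainder:
  -2k^4 - 36k^3 - 268k^2 - 1014k - 1620 = (-k - 6)(2k^3 + 24k^2 + 88k + 96) + (-36k^2 - 390k - 1044)
  2k^3 + 24k^2 + 88k + 96 = (-(1/18)k - 7/108)(-36k^2 - 390k - 1044) + ((85/18)k + 85/3)
  -36k^2 - 390k - 1044 = (-(648/85)k - 3132/85)((85/18)k + 85/3) + (0)
Last nonzero remainder: (85/18)k + 85/3. Dividing through by 85/18 gives the monic gcd k + 6.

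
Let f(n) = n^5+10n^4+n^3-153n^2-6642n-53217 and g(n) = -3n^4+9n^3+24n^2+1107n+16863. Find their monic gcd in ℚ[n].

n^2+n+73

By polynomial division,
  n^5+10n^4+n^3-153n^2-6642n-53217 = (-(1/3)n-13/3)(-3n^4+9n^3+24n^2+1107n+16863) + (48n^3+320n^2+3776n+19856)
  -3n^4+9n^3+24n^2+1107n+16863 = (-(1/16)n+29/48)(48n^3+320n^2+3776n+19856) + ((200/3)n^2+(200/3)n+14600/3)
  48n^3+320n^2+3776n+19856 = ((18/25)n+102/25)((200/3)n^2+(200/3)n+14600/3) + (0)
Last nonzero remainder: (200/3)n^2+(200/3)n+14600/3. Dividing through by 200/3 gives the monic gcd n^2+n+73.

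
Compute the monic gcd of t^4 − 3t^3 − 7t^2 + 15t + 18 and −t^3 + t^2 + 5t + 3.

t^2 − 2t − 3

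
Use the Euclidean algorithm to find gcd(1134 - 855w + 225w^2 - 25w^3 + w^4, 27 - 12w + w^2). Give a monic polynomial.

By polynomial division,
  w^4 - 25w^3 + 225w^2 - 855w + 1134 = (w^2 - 13w + 42)(w^2 - 12w + 27) + (0)
The last nonzero remainder w^2 - 12w + 27 is already monic.

27 - 12w + w^2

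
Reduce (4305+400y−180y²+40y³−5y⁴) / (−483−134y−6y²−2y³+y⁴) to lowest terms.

(−205+20y−5y²)/(23+2y+y²)

Apply the Euclidean algorithm:
  −5y⁴+40y³−180y²+400y+4305 = (−5)(y⁴−2y³−6y²−134y−483) + (30y³−210y²−270y+1890)
  y⁴−2y³−6y²−134y−483 = ((1/30)y+1/6)(30y³−210y²−270y+1890) + (38y²−152y−798)
  30y³−210y²−270y+1890 = ((15/19)y−45/19)(38y²−152y−798) + (0)
Last nonzero remainder: 38y²−152y−798. Dividing through by 38 gives the monic gcd y²−4y−21.
Cancel y²−4y−21 from numerator and denominator to get the reduced form.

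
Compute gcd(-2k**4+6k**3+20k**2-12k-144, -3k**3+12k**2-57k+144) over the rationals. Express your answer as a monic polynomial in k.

Repeated division with remainder:
  -2k**4+6k**3+20k**2-12k-144 = ((2/3)k+2/3)(-3k**3+12k**2-57k+144) + (50k**2-70k-240)
  -3k**3+12k**2-57k+144 = (-(3/50)k+39/250)(50k**2-70k-240) + (-(1512/25)k+4536/25)
  50k**2-70k-240 = (-(625/756)k-250/189)(-(1512/25)k+4536/25) + (0)
Last nonzero remainder: -(1512/25)k+4536/25. Dividing through by -1512/25 gives the monic gcd k-3.

k-3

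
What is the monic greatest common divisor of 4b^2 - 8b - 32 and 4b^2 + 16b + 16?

Apply the Euclidean algorithm:
  4b^2 - 8b - 32 = (4b^2 + 16b + 16) + (-24b - 48)
  4b^2 + 16b + 16 = (-(1/6)b - 1/3)(-24b - 48) + (0)
Last nonzero remainder: -24b - 48. Dividing through by -24 gives the monic gcd b + 2.

b + 2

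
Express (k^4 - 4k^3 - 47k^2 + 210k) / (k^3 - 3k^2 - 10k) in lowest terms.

By polynomial division,
  k^4 - 4k^3 - 47k^2 + 210k = (k - 1)(k^3 - 3k^2 - 10k) + (-40k^2 + 200k)
  k^3 - 3k^2 - 10k = (-(1/40)k - 1/20)(-40k^2 + 200k) + (0)
Last nonzero remainder: -40k^2 + 200k. Dividing through by -40 gives the monic gcd k^2 - 5k.
Cancel k^2 - 5k from numerator and denominator to get the reduced form.

(k^2 + k - 42)/(k + 2)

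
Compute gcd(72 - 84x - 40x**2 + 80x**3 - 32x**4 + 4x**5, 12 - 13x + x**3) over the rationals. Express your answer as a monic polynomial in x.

By polynomial division,
  4x**5 - 32x**4 + 80x**3 - 40x**2 - 84x + 72 = (4x**2 - 32x + 132)(x**3 - 13x + 12) + (-504x**2 + 2016x - 1512)
  x**3 - 13x + 12 = (-(1/504)x - 1/126)(-504x**2 + 2016x - 1512) + (0)
Last nonzero remainder: -504x**2 + 2016x - 1512. Dividing through by -504 gives the monic gcd x**2 - 4x + 3.

3 - 4x + x**2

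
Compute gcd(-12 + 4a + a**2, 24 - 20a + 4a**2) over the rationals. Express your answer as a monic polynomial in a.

Apply the Euclidean algorithm:
  a**2 + 4a - 12 = (1/4)(4a**2 - 20a + 24) + (9a - 18)
  4a**2 - 20a + 24 = ((4/9)a - 4/3)(9a - 18) + (0)
Last nonzero remainder: 9a - 18. Dividing through by 9 gives the monic gcd a - 2.

-2 + a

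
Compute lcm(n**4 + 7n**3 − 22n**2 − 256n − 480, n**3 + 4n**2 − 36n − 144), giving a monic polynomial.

n**5 + 13n**4 + 20n**3 − 388n**2 − 2016n − 2880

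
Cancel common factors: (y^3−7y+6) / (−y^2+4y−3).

By polynomial division,
  y^3−7y+6 = (−y−4)(−y^2+4y−3) + (6y−6)
  −y^2+4y−3 = (−(1/6)y+1/2)(6y−6) + (0)
Last nonzero remainder: 6y−6. Dividing through by 6 gives the monic gcd y−1.
Cancel y−1 from numerator and denominator to get the reduced form.

(−y^2−y+6)/(y−3)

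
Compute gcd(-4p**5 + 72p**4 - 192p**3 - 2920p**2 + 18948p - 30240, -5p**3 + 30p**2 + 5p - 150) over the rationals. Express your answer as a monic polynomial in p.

p**2 - 8p + 15

Euclidean algorithm in ℚ[p]:
  -4p**5 + 72p**4 - 192p**3 - 2920p**2 + 18948p - 30240 = ((4/5)p**2 - (48/5)p - 92/5)(-5p**3 + 30p**2 + 5p - 150) + (-2200p**2 + 17600p - 33000)
  -5p**3 + 30p**2 + 5p - 150 = ((1/440)p + 1/220)(-2200p**2 + 17600p - 33000) + (0)
Last nonzero remainder: -2200p**2 + 17600p - 33000. Dividing through by -2200 gives the monic gcd p**2 - 8p + 15.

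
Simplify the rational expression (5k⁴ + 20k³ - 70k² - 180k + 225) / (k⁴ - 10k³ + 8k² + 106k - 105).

(5k² + 10k - 75)/(k² - 12k + 35)

By polynomial division,
  5k⁴ + 20k³ - 70k² - 180k + 225 = (5)(k⁴ - 10k³ + 8k² + 106k - 105) + (70k³ - 110k² - 710k + 750)
  k⁴ - 10k³ + 8k² + 106k - 105 = ((1/70)k - 59/490)(70k³ - 110k² - 710k + 750) + ((240/49)k² + (480/49)k - 720/49)
  70k³ - 110k² - 710k + 750 = ((343/24)k - 1225/24)((240/49)k² + (480/49)k - 720/49) + (0)
Last nonzero remainder: (240/49)k² + (480/49)k - 720/49. Dividing through by 240/49 gives the monic gcd k² + 2k - 3.
Cancel k² + 2k - 3 from numerator and denominator to get the reduced form.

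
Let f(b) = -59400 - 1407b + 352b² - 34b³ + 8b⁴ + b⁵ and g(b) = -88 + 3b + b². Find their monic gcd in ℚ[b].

-88 + 3b + b²

Apply the Euclidean algorithm:
  b⁵ + 8b⁴ - 34b³ + 352b² - 1407b - 59400 = (b³ + 5b² + 39b + 675)(b² + 3b - 88) + (0)
The last nonzero remainder b² + 3b - 88 is already monic.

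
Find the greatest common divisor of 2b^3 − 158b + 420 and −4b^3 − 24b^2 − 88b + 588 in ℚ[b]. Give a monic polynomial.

Euclidean algorithm in ℚ[b]:
  2b^3 − 158b + 420 = (−1/2)(−4b^3 − 24b^2 − 88b + 588) + (−12b^2 − 202b + 714)
  −4b^3 − 24b^2 − 88b + 588 = ((1/3)b − 65/18)(−12b^2 − 202b + 714) + (−(9499/9)b + 9499/3)
  −12b^2 − 202b + 714 = ((108/9499)b + 306/1357)(−(9499/9)b + 9499/3) + (0)
Last nonzero remainder: −(9499/9)b + 9499/3. Dividing through by −9499/9 gives the monic gcd b − 3.

b − 3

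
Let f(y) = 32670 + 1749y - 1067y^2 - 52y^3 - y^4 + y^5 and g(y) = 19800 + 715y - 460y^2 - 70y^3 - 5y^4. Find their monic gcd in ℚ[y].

Euclidean algorithm in ℚ[y]:
  y^5 - y^4 - 52y^3 - 1067y^2 + 1749y + 32670 = (-(1/5)y + 3)(-5y^4 - 70y^3 - 460y^2 + 715y + 19800) + (66y^3 + 456y^2 + 3564y - 26730)
  -5y^4 - 70y^3 - 460y^2 + 715y + 19800 = (-(5/66)y - 65/121)(66y^3 + 456y^2 + 3564y - 26730) + ((6650/121)y^2 + (6650/11)y + 59850/11)
  66y^3 + 456y^2 + 3564y - 26730 = ((3993/3325)y - 3267/665)((6650/121)y^2 + (6650/11)y + 59850/11) + (0)
Last nonzero remainder: (6650/121)y^2 + (6650/11)y + 59850/11. Dividing through by 6650/121 gives the monic gcd y^2 + 11y + 99.

99 + 11y + y^2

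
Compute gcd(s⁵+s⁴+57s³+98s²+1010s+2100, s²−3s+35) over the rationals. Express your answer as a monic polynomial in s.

By polynomial division,
  s⁵+s⁴+57s³+98s²+1010s+2100 = (s³+4s²+34s+60)(s²−3s+35) + (0)
The last nonzero remainder s²−3s+35 is already monic.

s²−3s+35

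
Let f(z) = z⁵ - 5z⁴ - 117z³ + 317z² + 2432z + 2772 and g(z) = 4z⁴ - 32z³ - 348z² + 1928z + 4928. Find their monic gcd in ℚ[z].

z³ - 16z² + 41z + 154

Euclidean algorithm in ℚ[z]:
  z⁵ - 5z⁴ - 117z³ + 317z² + 2432z + 2772 = ((1/4)z + 3/4)(4z⁴ - 32z³ - 348z² + 1928z + 4928) + (-6z³ + 96z² - 246z - 924)
  4z⁴ - 32z³ - 348z² + 1928z + 4928 = (-(2/3)z - 16/3)(-6z³ + 96z² - 246z - 924) + (0)
Last nonzero remainder: -6z³ + 96z² - 246z - 924. Dividing through by -6 gives the monic gcd z³ - 16z² + 41z + 154.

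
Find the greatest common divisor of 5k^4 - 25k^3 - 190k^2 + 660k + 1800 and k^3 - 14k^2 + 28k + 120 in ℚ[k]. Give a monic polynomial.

k^2 - 4k - 12

Euclidean algorithm in ℚ[k]:
  5k^4 - 25k^3 - 190k^2 + 660k + 1800 = (5k + 45)(k^3 - 14k^2 + 28k + 120) + (300k^2 - 1200k - 3600)
  k^3 - 14k^2 + 28k + 120 = ((1/300)k - 1/30)(300k^2 - 1200k - 3600) + (0)
Last nonzero remainder: 300k^2 - 1200k - 3600. Dividing through by 300 gives the monic gcd k^2 - 4k - 12.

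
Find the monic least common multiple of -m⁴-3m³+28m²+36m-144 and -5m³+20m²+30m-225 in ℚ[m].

By polynomial division,
  -m⁴-3m³+28m²+36m-144 = ((1/5)m+7/5)(-5m³+20m²+30m-225) + (-6m²+39m+171)
  -5m³+20m²+30m-225 = ((5/6)m+25/12)(-6m²+39m+171) + (-(775/4)m-2325/4)
  -6m²+39m+171 = ((24/775)m-228/775)(-(775/4)m-2325/4) + (0)
Last nonzero remainder: -(775/4)m-2325/4. Dividing through by -775/4 gives the monic gcd m+3.
Then lcm(f, g) = f·g / gcd(f, g); expanding and making the result monic gives the answer.

m⁶-4m⁵-34m⁴+205m³-24m²-1548m+2160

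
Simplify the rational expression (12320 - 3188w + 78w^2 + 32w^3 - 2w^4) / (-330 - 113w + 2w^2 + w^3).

(-112 + 30w - 2w^2)/(3 + w)

By polynomial division,
  -2w^4 + 32w^3 + 78w^2 - 3188w + 12320 = (-2w + 36)(w^3 + 2w^2 - 113w - 330) + (-220w^2 + 220w + 24200)
  w^3 + 2w^2 - 113w - 330 = (-(1/220)w - 3/220)(-220w^2 + 220w + 24200) + (0)
Last nonzero remainder: -220w^2 + 220w + 24200. Dividing through by -220 gives the monic gcd w^2 - w - 110.
Cancel w^2 - w - 110 from numerator and denominator to get the reduced form.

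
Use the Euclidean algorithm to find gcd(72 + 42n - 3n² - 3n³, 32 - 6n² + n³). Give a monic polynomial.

-8 - 2n + n²

Repeated division with remainder:
  -3n³ - 3n² + 42n + 72 = (-3)(n³ - 6n² + 32) + (-21n² + 42n + 168)
  n³ - 6n² + 32 = (-(1/21)n + 4/21)(-21n² + 42n + 168) + (0)
Last nonzero remainder: -21n² + 42n + 168. Dividing through by -21 gives the monic gcd n² - 2n - 8.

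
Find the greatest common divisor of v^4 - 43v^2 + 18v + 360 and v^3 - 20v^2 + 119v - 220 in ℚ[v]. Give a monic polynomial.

By polynomial division,
  v^4 - 43v^2 + 18v + 360 = (v + 20)(v^3 - 20v^2 + 119v - 220) + (238v^2 - 2142v + 4760)
  v^3 - 20v^2 + 119v - 220 = ((1/238)v - 11/238)(238v^2 - 2142v + 4760) + (0)
Last nonzero remainder: 238v^2 - 2142v + 4760. Dividing through by 238 gives the monic gcd v^2 - 9v + 20.

v^2 - 9v + 20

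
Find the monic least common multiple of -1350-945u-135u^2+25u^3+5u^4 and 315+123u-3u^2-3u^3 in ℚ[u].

Repeated division with remainder:
  5u^4+25u^3-135u^2-945u-1350 = (-(5/3)u-20/3)(-3u^3-3u^2+123u+315) + (50u^2+400u+750)
  -3u^3-3u^2+123u+315 = (-(3/50)u+21/50)(50u^2+400u+750) + (0)
Last nonzero remainder: 50u^2+400u+750. Dividing through by 50 gives the monic gcd u^2+8u+15.
Then lcm(f, g) = f·g / gcd(f, g); expanding and making the result monic gives the answer.

1890+1053u-62u^3-2u^4+u^5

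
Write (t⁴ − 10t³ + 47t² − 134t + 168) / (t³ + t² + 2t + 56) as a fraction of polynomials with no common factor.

Apply the Euclidean algorithm:
  t⁴ − 10t³ + 47t² − 134t + 168 = (t − 11)(t³ + t² + 2t + 56) + (56t² − 168t + 784)
  t³ + t² + 2t + 56 = ((1/56)t + 1/14)(56t² − 168t + 784) + (0)
Last nonzero remainder: 56t² − 168t + 784. Dividing through by 56 gives the monic gcd t² − 3t + 14.
Cancel t² − 3t + 14 from numerator and denominator to get the reduced form.

(t² − 7t + 12)/(t + 4)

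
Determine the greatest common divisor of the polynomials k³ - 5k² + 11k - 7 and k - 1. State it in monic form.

Apply the Euclidean algorithm:
  k³ - 5k² + 11k - 7 = (k² - 4k + 7)(k - 1) + (0)
The last nonzero remainder k - 1 is already monic.

k - 1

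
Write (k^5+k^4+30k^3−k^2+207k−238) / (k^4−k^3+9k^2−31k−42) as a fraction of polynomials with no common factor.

(k^3+16k−17)/(k^2−2k−3)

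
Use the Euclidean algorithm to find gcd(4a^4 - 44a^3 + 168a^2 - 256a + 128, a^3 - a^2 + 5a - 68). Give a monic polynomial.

Euclidean algorithm in ℚ[a]:
  4a^4 - 44a^3 + 168a^2 - 256a + 128 = (4a - 40)(a^3 - a^2 + 5a - 68) + (108a^2 + 216a - 2592)
  a^3 - a^2 + 5a - 68 = ((1/108)a - 1/36)(108a^2 + 216a - 2592) + (35a - 140)
  108a^2 + 216a - 2592 = ((108/35)a + 648/35)(35a - 140) + (0)
Last nonzero remainder: 35a - 140. Dividing through by 35 gives the monic gcd a - 4.

a - 4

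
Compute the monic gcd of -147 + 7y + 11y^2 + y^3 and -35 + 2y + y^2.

7 + y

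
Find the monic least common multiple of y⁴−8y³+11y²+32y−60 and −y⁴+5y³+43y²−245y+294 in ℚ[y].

y⁶−8y⁵−38y⁴+424y³−599y²−1568y+2940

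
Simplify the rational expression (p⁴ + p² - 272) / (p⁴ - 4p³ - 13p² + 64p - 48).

By polynomial division,
  p⁴ + p² - 272 = (p⁴ - 4p³ - 13p² + 64p - 48) + (4p³ + 14p² - 64p - 224)
  p⁴ - 4p³ - 13p² + 64p - 48 = ((1/4)p - 15/8)(4p³ + 14p² - 64p - 224) + ((117/4)p² - 468)
  4p³ + 14p² - 64p - 224 = ((16/117)p + 56/117)((117/4)p² - 468) + (0)
Last nonzero remainder: (117/4)p² - 468. Dividing through by 117/4 gives the monic gcd p² - 16.
Cancel p² - 16 from numerator and denominator to get the reduced form.

(p² + 17)/(p² - 4p + 3)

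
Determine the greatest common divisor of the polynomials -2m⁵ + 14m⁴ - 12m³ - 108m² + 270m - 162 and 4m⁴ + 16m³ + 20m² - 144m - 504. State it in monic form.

Repeated division with remainder:
  -2m⁵ + 14m⁴ - 12m³ - 108m² + 270m - 162 = (-(1/2)m + 11/2)(4m⁴ + 16m³ + 20m² - 144m - 504) + (-90m³ - 290m² + 810m + 2610)
  4m⁴ + 16m³ + 20m² - 144m - 504 = (-(2/45)m - 14/405)(-90m³ - 290m² + 810m + 2610) + ((3724/81)m² - 3724/9)
  -90m³ - 290m² + 810m + 2610 = (-(3645/1862)m - 11745/1862)((3724/81)m² - 3724/9) + (0)
Last nonzero remainder: (3724/81)m² - 3724/9. Dividing through by 3724/81 gives the monic gcd m² - 9.

m² - 9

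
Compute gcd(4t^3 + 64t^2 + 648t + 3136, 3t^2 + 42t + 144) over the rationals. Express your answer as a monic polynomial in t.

Euclidean algorithm in ℚ[t]:
  4t^3 + 64t^2 + 648t + 3136 = ((4/3)t + 8/3)(3t^2 + 42t + 144) + (344t + 2752)
  3t^2 + 42t + 144 = ((3/344)t + 9/172)(344t + 2752) + (0)
Last nonzero remainder: 344t + 2752. Dividing through by 344 gives the monic gcd t + 8.

t + 8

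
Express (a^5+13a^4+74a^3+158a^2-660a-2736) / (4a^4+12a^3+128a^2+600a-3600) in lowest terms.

Apply the Euclidean algorithm:
  a^5+13a^4+74a^3+158a^2-660a-2736 = ((1/4)a+5/2)(4a^4+12a^3+128a^2+600a-3600) + (12a^3-312a^2-1260a+6264)
  4a^4+12a^3+128a^2+600a-3600 = ((1/3)a+29/3)(12a^3-312a^2-1260a+6264) + (3564a^2+10692a-64152)
  12a^3-312a^2-1260a+6264 = ((1/297)a-29/297)(3564a^2+10692a-64152) + (0)
Last nonzero remainder: 3564a^2+10692a-64152. Dividing through by 3564 gives the monic gcd a^2+3a-18.
Cancel a^2+3a-18 from numerator and denominator to get the reduced form.

(a^3+10a^2+62a+152)/(4a^2+200)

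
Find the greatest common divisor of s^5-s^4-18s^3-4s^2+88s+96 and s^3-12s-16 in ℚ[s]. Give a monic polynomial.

Apply the Euclidean algorithm:
  s^5-s^4-18s^3-4s^2+88s+96 = (s^2-s-6)(s^3-12s-16) + (0)
The last nonzero remainder s^3-12s-16 is already monic.

s^3-12s-16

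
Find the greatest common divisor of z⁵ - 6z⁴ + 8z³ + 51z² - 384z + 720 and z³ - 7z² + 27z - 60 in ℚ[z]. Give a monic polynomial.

Apply the Euclidean algorithm:
  z⁵ - 6z⁴ + 8z³ + 51z² - 384z + 720 = (z² + z - 12)(z³ - 7z² + 27z - 60) + (0)
The last nonzero remainder z³ - 7z² + 27z - 60 is already monic.

z³ - 7z² + 27z - 60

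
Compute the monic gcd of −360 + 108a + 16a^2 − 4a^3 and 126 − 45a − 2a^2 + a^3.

18 − 9a + a^2

Euclidean algorithm in ℚ[a]:
  −4a^3 + 16a^2 + 108a − 360 = (−4)(a^3 − 2a^2 − 45a + 126) + (8a^2 − 72a + 144)
  a^3 − 2a^2 − 45a + 126 = ((1/8)a + 7/8)(8a^2 − 72a + 144) + (0)
Last nonzero remainder: 8a^2 − 72a + 144. Dividing through by 8 gives the monic gcd a^2 − 9a + 18.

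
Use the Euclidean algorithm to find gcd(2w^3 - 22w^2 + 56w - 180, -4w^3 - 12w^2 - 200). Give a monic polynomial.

w^2 - 2w + 10

Apply the Euclidean algorithm:
  2w^3 - 22w^2 + 56w - 180 = (-1/2)(-4w^3 - 12w^2 - 200) + (-28w^2 + 56w - 280)
  -4w^3 - 12w^2 - 200 = ((1/7)w + 5/7)(-28w^2 + 56w - 280) + (0)
Last nonzero remainder: -28w^2 + 56w - 280. Dividing through by -28 gives the monic gcd w^2 - 2w + 10.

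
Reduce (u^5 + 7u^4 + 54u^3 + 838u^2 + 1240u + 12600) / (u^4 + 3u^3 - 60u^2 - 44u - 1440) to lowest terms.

(u^2 - 4u + 70)/(u - 8)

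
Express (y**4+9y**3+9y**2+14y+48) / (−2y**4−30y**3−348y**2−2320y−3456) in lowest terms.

(−y**2+y−3)/(2y**2+10y+216)

Apply the Euclidean algorithm:
  y**4+9y**3+9y**2+14y+48 = (−1/2)(−2y**4−30y**3−348y**2−2320y−3456) + (−6y**3−165y**2−1146y−1680)
  −2y**4−30y**3−348y**2−2320y−3456 = ((1/3)y−25/6)(−6y**3−165y**2−1146y−1680) + (−(1307/2)y**2−6535y−10456)
  −6y**3−165y**2−1146y−1680 = ((12/1307)y+210/1307)(−(1307/2)y**2−6535y−10456) + (0)
Last nonzero remainder: −(1307/2)y**2−6535y−10456. Dividing through by −1307/2 gives the monic gcd y**2+10y+16.
Cancel y**2+10y+16 from numerator and denominator to get the reduced form.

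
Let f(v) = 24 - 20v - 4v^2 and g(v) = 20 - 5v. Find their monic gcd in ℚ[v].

Repeated division with remainder:
  -4v^2 - 20v + 24 = ((4/5)v + 36/5)(-5v + 20) + (-120)
  -5v + 20 = ((1/24)v - 1/6)(-120) + (0)
The last nonzero remainder is the constant -120, so the polynomials are coprime and gcd = 1.

1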